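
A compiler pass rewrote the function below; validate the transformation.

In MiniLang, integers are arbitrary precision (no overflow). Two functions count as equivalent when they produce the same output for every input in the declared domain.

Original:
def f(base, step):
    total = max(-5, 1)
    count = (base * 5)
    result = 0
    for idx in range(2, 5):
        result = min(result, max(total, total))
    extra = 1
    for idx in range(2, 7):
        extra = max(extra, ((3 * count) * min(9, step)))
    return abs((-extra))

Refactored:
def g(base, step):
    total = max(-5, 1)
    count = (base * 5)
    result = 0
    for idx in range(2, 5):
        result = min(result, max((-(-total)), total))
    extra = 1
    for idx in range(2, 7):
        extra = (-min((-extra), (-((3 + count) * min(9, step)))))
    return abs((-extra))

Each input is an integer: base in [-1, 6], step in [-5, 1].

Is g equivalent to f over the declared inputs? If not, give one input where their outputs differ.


base=-1, step=-5 yields 75 from f but 10 from g.
verdict: not equivalent; witness: base=-1, step=-5


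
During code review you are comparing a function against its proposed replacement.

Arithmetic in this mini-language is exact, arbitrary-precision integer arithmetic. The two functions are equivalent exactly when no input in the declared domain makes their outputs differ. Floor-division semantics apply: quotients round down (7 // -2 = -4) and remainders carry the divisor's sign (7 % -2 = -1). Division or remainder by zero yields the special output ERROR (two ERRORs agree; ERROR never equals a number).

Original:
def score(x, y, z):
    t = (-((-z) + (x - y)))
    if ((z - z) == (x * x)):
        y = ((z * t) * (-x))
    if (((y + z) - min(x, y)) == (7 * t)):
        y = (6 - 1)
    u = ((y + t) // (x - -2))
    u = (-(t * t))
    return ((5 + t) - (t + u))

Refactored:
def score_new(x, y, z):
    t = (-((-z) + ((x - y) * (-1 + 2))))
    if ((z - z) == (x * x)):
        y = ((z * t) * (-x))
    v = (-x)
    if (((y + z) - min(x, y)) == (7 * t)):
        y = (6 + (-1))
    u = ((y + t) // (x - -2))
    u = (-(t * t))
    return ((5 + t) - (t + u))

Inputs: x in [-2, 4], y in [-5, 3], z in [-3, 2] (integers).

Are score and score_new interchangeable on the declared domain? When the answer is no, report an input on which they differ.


Reading the diff, among the changes: local variable names differ, constant usage differs, statement counts differ, arithmetic usage differs.
Tracing x=3, y=-1, z=0: score: t becomes -4; next ((z - z) == (x * x)) evaluates to false; next (((y + z) - min(x, y)) == (7 * t)) evaluates to false; next u becomes -1; next u becomes -16; next final value 21 | score_new: t becomes -4; next ((z - z) == (x * x)) evaluates to false; next v becomes -3; next (((y + z) - min(x, y)) == (7 * t)) evaluates to false; next u becomes -1; next u becomes -16; next final value 21 — matching result 21.
An exhaustive pass over the 378 declared inputs shows identical outputs.
verdict: equivalent


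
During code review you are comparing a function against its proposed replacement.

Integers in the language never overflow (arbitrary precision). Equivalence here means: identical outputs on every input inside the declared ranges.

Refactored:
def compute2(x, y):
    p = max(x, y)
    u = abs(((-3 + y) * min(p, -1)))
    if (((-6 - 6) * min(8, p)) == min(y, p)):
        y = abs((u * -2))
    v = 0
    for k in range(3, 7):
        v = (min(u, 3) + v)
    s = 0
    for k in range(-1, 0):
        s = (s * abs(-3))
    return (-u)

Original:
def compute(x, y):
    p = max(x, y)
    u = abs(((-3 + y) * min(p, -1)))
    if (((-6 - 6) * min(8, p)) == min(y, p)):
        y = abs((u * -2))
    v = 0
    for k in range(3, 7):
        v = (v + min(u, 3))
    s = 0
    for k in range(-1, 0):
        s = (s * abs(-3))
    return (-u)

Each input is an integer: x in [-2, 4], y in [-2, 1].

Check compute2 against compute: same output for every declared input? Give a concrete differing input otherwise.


The two are interchangeable: same computation, different form, and every declared input agrees.
As a probe, take x=3, y=0: compute runs p := 3 | u := 3 | (((-6 - 6) * min(8, p)) == min(y, p)): false | v := 0 | iter k=3: | v := 3 | iter k=4: | v := 6 | iter k=5: | v := 9 | iter k=6: | v := 12 | s := 0 | iter k=-1: | s := 0 | result -3; compute2 runs p := 3 | u := 3 | (((-6 - 6) * min(8, p)) == min(y, p)): false | v := 0 | iter k=3: | v := 3 | iter k=4: | v := 6 | iter k=5: | v := 9 | iter k=6: | v := 12 | s := 0 | iter k=-1: | s := 0 | result -3; both end at -3.
Across all 28 domain points the two functions coincide.
verdict: equivalent


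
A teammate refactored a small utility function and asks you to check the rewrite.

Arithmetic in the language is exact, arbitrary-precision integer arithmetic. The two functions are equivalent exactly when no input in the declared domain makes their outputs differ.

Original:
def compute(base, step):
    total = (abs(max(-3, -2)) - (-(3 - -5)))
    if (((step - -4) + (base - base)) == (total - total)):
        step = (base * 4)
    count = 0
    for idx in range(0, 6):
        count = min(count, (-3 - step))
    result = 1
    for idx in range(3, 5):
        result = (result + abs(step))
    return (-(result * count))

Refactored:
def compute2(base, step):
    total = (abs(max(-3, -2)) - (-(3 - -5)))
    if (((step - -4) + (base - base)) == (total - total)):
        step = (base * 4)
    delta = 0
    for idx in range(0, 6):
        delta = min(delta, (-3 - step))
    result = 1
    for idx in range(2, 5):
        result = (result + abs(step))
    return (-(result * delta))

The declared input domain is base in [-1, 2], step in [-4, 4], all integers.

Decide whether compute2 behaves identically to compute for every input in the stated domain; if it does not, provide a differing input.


Input base=-1, step=-2: 5 from compute versus 7 from compute2.
verdict: not equivalent; witness: base=-1, step=-2


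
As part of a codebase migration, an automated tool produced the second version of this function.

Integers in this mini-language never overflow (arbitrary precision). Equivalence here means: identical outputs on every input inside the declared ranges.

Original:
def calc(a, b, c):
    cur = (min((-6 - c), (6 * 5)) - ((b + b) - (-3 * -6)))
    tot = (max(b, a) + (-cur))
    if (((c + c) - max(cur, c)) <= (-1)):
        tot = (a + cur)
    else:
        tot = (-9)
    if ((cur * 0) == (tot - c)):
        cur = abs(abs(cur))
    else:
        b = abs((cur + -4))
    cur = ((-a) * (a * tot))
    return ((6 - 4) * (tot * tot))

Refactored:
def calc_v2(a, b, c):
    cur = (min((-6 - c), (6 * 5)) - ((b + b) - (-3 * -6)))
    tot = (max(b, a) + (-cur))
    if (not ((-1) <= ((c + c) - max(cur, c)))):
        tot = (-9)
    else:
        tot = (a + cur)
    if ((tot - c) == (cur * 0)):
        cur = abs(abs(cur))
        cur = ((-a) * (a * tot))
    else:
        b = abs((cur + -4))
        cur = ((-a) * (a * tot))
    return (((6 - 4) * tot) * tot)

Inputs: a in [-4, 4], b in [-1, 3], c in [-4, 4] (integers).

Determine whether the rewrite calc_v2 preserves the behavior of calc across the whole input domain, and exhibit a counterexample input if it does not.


a=-4, b=-1, c=-4 yields 392 from calc but 162 from calc_v2.
verdict: not equivalent; witness: a=-4, b=-1, c=-4


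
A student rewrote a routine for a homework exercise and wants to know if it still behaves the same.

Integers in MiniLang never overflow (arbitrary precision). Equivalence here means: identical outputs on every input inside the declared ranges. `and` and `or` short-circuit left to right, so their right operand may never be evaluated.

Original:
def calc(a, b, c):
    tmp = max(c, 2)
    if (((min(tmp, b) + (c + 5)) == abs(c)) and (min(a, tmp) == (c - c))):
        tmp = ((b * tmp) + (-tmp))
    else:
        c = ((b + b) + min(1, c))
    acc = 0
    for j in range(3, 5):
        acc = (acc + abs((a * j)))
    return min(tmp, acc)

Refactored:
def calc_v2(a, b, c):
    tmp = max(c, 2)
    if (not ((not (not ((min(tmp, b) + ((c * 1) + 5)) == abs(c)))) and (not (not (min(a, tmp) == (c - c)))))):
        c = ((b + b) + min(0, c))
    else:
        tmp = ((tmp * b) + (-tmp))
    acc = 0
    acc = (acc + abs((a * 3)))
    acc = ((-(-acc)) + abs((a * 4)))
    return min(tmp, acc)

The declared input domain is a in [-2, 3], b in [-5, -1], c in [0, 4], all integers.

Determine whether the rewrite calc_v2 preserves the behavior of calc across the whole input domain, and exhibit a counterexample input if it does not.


The one real change (`1` became `0`) has no effect anywhere in the declared ranges; all 150 inputs agree.
verdict: equivalent


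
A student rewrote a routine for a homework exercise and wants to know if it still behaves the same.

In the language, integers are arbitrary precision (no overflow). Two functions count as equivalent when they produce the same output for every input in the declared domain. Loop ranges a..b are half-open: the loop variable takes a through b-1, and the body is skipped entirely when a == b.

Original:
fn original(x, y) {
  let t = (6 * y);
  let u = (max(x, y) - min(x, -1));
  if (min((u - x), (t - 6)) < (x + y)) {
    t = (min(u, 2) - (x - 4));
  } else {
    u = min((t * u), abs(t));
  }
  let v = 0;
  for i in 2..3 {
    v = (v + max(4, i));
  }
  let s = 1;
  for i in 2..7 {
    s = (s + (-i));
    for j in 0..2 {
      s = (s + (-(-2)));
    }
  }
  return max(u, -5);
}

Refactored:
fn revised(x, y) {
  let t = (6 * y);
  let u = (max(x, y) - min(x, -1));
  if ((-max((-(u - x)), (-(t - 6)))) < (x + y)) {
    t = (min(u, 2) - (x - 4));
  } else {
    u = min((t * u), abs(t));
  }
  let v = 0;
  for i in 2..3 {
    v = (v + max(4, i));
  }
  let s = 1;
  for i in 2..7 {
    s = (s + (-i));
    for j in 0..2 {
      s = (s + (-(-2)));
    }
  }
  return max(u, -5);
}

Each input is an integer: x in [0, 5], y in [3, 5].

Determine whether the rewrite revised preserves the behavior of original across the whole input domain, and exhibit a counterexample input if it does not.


Equivalent — the differences include min/max/abs usage differs, yet no declared input distinguishes the two.
Tracing x=5, y=4: original: t := 24 | u := 6 | (min((u - x), (t - 6)) < (x + y)): true | t := 1 | v := 0 | iter i=2: | v := 4 | s := 1 | iter i=2: | s := -1 | iter j=0: | s := 1 | iter j=1: | s := 3 | iter i=3: | s := 0 | iter j=0: | s := 2 | iter j=1: | s := 4 | iter i=4: | s := 0 | iter j=0: | s := 2 | iter j=1: | s := 4 | iter i=5: | s := -1 | iter j=0: | s := 1 | iter j=1: | s := 3 | iter i=6: | s := -3 | iter j=0: | s := -1 | iter j=1: | s := 1 | result 6 | revised: t := 24 | u := 6 | ((-max((-(u - x)), (-(t - 6)))) < (x + y)): true | t := 1 | v := 0 | iter i=2: | v := 4 | s := 1 | iter i=2: | s := -1 | iter j=0: | s := 1 | iter j=1: | s := 3 | iter i=3: | s := 0 | iter j=0: | s := 2 | iter j=1: | s := 4 | iter i=4: | s := 0 | iter j=0: | s := 2 | iter j=1: | s := 4 | iter i=5: | s := -1 | iter j=0: | s := 1 | iter j=1: | s := 3 | iter i=6: | s := -3 | iter j=0: | s := -1 | iter j=1: | s := 1 | result 6 — matching result 6.
Across all 18 domain points the two functions coincide.
verdict: equivalent


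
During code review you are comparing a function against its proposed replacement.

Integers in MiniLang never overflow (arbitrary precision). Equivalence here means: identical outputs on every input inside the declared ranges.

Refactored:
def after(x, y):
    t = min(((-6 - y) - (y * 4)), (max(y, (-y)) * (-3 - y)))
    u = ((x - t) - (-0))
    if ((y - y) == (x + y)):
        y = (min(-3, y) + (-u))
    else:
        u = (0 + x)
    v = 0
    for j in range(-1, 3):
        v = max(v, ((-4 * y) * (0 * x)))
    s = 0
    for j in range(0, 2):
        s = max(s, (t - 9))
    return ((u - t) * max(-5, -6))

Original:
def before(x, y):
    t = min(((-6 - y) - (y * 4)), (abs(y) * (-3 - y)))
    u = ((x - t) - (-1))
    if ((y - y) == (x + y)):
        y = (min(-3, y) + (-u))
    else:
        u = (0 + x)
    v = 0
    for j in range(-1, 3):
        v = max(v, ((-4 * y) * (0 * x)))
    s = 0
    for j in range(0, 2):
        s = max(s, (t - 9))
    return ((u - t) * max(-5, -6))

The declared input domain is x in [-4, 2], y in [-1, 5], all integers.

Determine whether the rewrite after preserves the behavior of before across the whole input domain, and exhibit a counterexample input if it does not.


There is a counterexample at x=-4, y=4: -265 on one side, -260 on the other.
before: t=-28, then u=25, then ((y - y) == (x + y)) is true, then y=-28, then v=0, then (j=-1), then v=0, then (j=0), then v=0, then (j=1), then v=0, then (j=2), then v=0, then s=0, then (j=0), then s=0, then (j=1), then s=0, then returns -265
after: t=-28, then u=24, then ((y - y) == (x + y)) is true, then y=-27, then v=0, then (j=-1), then v=0, then (j=0), then v=0, then (j=1), then v=0, then (j=2), then v=0, then s=0, then (j=0), then s=0, then (j=1), then s=0, then returns -260
verdict: not equivalent; witness: x=-4, y=4


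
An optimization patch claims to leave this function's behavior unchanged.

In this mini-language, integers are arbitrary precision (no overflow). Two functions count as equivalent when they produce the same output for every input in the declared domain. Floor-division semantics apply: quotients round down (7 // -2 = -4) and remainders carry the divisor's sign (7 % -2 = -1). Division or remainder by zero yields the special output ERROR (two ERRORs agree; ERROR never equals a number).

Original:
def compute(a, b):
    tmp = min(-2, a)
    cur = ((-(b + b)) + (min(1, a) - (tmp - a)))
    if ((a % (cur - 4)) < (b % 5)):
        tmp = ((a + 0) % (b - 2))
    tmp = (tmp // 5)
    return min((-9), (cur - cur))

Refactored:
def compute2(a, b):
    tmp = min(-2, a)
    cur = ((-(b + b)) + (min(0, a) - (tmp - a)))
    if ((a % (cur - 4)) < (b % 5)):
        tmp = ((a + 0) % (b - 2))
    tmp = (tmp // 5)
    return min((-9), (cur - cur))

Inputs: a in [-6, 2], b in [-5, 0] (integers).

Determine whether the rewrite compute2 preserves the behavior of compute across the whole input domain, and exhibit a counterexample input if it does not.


Run the pair on a=1, b=0.
compute: tmp becomes -2; next cur becomes 4; next hits division by zero so the output is ERROR
compute2: tmp becomes -2; next cur becomes 3; next ((a % (cur - 4)) < (b % 5)) evaluates to false; next tmp becomes -1; next final value -9
ERROR against -9: the behavior changed.
verdict: not equivalent; witness: a=1, b=0


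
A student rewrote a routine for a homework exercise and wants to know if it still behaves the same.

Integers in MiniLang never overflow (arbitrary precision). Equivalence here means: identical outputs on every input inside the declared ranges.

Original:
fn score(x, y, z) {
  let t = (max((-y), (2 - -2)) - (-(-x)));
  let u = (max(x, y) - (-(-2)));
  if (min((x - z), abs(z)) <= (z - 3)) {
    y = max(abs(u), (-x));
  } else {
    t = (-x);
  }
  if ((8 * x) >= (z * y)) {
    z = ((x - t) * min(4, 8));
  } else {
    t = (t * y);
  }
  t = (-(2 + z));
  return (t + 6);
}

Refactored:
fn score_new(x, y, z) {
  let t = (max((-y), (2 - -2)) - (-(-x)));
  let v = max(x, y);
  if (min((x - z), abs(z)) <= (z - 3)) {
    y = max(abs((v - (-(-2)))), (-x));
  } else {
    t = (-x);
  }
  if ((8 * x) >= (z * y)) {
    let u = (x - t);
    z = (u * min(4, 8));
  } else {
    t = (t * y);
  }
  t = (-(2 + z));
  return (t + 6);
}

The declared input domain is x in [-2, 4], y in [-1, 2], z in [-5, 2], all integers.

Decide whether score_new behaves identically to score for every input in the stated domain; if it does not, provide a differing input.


Reading the diff, among the changes: statement counts differ, plus local variable names differ.
Spot check at x=4, y=1, z=1 — score: t=0, then u=2, then (min((x - z), abs(z)) <= (z - 3)) is false, then t=-4, then ((8 * x) >= (z * y)) is true, then z=32, then t=-34, then returns -28. score_new: t=0, then v=4, then (min((x - z), abs(z)) <= (z - 3)) is false, then t=-4, then ((8 * x) >= (z * y)) is true, then u=8, then z=32, then t=-34, then returns -28. Both give -28.
An exhaustive pass over the 224 declared inputs shows identical outputs.
verdict: equivalent


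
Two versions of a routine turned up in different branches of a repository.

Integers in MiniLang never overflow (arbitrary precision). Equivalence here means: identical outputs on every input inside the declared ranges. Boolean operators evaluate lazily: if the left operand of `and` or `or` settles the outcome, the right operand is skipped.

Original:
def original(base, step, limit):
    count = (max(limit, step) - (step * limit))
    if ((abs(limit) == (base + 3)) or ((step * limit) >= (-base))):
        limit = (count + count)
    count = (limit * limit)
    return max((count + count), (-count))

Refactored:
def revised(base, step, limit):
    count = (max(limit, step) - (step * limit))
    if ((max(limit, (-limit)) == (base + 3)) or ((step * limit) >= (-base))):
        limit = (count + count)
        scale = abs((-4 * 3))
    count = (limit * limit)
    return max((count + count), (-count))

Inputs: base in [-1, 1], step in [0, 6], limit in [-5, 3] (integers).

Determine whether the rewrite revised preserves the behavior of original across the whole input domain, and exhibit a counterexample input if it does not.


Comparing the listings, the differences include: min/max/abs usage differs; and arithmetic usage differs; and constant usage differs; and local variable names differ; and statement counts differ.
Spot check at base=-1, step=1, limit=-2 — original: count becomes 3; next ((abs(limit) == (base + 3)) or ((step * limit) >= (-base))) evaluates to true; next limit becomes 6; next count becomes 36; next final value 72. revised: count becomes 3; next ((max(limit, (-limit)) == (base + 3)) or ((step * limit) >= (-base))) evaluates to true; next limit becomes 6; next scale becomes 12; next count becomes 36; next final value 72. Both give 72.
An exhaustive pass over the 189 declared inputs shows identical outputs.
verdict: equivalent


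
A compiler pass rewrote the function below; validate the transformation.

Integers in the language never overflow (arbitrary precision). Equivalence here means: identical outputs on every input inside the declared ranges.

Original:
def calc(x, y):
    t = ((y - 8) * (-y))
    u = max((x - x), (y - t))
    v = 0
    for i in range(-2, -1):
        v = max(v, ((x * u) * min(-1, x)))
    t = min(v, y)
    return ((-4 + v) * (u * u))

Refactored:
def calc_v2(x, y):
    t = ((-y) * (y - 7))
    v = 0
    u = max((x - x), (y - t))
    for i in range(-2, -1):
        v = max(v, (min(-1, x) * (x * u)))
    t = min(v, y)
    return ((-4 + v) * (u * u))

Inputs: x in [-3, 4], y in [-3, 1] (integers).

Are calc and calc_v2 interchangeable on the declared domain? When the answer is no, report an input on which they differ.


At x=-3, y=-3: calc gives 239400, calc_v2 gives 174231.
verdict: not equivalent; witness: x=-3, y=-3


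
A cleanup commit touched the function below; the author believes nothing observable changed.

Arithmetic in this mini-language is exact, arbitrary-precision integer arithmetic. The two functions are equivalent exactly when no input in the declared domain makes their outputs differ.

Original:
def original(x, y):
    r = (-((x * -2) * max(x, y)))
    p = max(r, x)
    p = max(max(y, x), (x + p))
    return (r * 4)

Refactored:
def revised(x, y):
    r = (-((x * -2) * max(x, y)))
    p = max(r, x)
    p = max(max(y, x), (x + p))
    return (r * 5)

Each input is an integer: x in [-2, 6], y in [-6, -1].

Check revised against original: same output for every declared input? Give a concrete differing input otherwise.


The rewrite breaks on x=-2, y=-6, where the results are 32 and 40.
original: r=8, then p=8, then p=6, then returns 32
revised: r=8, then p=8, then p=6, then returns 40
verdict: not equivalent; witness: x=-2, y=-6


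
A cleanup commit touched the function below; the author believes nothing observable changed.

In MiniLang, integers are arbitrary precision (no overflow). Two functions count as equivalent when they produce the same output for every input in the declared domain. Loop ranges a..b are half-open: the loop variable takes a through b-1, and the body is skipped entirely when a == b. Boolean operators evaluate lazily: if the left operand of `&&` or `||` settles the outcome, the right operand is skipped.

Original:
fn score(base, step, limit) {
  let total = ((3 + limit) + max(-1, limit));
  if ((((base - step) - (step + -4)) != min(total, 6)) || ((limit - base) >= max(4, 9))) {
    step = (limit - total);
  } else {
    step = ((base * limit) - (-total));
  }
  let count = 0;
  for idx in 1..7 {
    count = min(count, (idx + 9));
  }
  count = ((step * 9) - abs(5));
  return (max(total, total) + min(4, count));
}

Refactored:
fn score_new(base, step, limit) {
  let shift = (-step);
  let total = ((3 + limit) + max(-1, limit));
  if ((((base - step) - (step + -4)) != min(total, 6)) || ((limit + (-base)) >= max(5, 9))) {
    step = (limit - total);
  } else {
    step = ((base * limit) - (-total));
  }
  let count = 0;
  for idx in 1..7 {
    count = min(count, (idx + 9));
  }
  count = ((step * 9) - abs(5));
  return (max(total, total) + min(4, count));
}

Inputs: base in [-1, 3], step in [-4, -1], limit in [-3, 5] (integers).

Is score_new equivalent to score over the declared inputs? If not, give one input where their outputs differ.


Equivalent. The one real change (`4` became `5`) has no effect anywhere in the declared ranges.
Across all 180 domain points the two functions coincide.
As a probe, take base=0, step=-4, limit=3: score runs total=9, then ((((base - step) - (step + -4)) != min(total, 6)) || ((limit - base) >= max(4, 9))) is true, then step=-6, then count=0, then (idx=1), then count=0, then (idx=2), then count=0, then (idx=3), then count=0, then (idx=4), then count=0, then (idx=5), then count=0, then (idx=6), then count=0, then count=-59, then returns -50; score_new runs shift=4, then total=9, then ((((base - step) - (step + -4)) != min(total, 6)) || ((limit + (-base)) >= max(5, 9))) is true, then step=-6, then count=0, then (idx=1), then count=0, then (idx=2), then count=0, then (idx=3), then count=0, then (idx=4), then count=0, then (idx=5), then count=0, then (idx=6), then count=0, then count=-59, then returns -50; both end at -50.
verdict: equivalent


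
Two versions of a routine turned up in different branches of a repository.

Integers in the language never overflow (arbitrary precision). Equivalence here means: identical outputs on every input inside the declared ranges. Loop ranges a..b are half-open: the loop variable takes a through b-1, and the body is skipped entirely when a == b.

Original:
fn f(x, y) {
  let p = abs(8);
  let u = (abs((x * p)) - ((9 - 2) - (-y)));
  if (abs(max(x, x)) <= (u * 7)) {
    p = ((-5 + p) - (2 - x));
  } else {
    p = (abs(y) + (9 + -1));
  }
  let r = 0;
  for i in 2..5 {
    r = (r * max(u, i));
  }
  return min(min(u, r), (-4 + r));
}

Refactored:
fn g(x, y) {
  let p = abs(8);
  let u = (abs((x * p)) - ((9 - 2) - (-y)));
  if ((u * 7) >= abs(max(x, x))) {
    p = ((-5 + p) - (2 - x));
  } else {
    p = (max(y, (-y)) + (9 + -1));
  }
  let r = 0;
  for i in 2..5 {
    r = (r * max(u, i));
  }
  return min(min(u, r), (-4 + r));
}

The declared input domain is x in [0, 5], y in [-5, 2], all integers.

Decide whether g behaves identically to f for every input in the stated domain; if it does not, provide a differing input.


Equivalent — the differences include min/max/abs usage differs; and comparison usage differs, yet no declared input distinguishes the two.
One worked example (x=5, y=1) — f: p = 8; u = 32; (abs(max(x, x)) <= (u * 7)) -> true; p = 6; r = 0; [i=2]; r = 0; [i=3]; r = 0; [i=4]; r = 0; return -4; g: p = 8; u = 32; ((u * 7) >= abs(max(x, x))) -> true; p = 6; r = 0; [i=2]; r = 0; [i=3]; r = 0; [i=4]; r = 0; return -4; agreement on -4.
Every one of the 48 inputs gives matching results.
verdict: equivalent


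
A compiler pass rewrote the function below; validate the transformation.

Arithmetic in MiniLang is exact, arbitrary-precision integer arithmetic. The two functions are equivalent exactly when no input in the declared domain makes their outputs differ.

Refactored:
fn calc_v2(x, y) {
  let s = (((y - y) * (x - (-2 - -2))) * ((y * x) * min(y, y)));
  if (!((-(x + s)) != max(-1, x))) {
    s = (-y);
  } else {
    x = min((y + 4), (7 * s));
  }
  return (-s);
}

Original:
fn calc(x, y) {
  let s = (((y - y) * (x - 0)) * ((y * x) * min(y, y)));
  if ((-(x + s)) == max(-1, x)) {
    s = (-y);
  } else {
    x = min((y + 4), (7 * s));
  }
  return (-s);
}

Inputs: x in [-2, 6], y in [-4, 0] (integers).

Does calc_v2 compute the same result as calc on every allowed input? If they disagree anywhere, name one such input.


Behavior is preserved: although constant usage differs; and boolean connective usage differs; and comparison usage differs; and arithmetic usage differs, the outputs never diverge.
Spot check at x=-1, y=-4 — calc: s becomes 0; next ((-(x + s)) == max(-1, x)) evaluates to false; next x becomes 0; next final value 0. calc_v2: s becomes 0; next (!((-(x + s)) != max(-1, x))) evaluates to false; next x becomes 0; next final value 0. Both give 0.
Every one of the 45 inputs gives matching results.
verdict: equivalent


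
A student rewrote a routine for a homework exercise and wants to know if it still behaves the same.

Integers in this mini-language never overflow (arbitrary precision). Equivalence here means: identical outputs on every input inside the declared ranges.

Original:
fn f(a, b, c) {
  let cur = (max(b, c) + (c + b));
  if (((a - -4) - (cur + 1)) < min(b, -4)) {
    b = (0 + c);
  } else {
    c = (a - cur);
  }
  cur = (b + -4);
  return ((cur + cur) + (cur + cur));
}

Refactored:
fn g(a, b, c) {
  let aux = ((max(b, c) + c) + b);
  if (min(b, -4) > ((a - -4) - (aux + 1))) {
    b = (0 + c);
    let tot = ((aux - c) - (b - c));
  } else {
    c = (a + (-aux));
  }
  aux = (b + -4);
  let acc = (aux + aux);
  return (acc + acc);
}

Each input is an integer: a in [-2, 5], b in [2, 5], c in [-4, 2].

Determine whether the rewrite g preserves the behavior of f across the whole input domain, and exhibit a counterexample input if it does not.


Equivalent — the differences include statement counts differ; local variable names differ; comparison usage differs; arithmetic usage differs, yet no declared input distinguishes the two.
One worked example (a=-1, b=3, c=0) — f: cur=6, then (((a - -4) - (cur + 1)) < min(b, -4)) is false, then c=-7, then cur=-1, then returns -4; g: aux=6, then (min(b, -4) > ((a - -4) - (aux + 1))) is false, then c=-7, then aux=-1, then acc=-2, then returns -4; agreement on -4.
Sweeping the whole domain (224 inputs) finds no disagreement.
verdict: equivalent


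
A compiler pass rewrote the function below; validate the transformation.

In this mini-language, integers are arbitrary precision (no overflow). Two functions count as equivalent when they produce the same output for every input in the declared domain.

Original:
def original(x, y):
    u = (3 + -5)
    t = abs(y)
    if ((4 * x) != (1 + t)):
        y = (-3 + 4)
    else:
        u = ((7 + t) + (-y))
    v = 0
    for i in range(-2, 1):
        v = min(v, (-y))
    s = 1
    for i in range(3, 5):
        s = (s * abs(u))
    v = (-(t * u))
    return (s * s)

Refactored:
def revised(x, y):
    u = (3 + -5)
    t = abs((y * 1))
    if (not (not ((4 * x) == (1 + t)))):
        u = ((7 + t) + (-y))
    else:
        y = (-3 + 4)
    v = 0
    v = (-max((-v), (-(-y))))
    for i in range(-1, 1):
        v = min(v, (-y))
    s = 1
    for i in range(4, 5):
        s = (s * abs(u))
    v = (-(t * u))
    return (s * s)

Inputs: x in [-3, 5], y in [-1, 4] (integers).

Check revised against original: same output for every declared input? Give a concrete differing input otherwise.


On input x=-3, y=-1, original returns 16 while revised returns 4.
verdict: not equivalent; witness: x=-3, y=-1


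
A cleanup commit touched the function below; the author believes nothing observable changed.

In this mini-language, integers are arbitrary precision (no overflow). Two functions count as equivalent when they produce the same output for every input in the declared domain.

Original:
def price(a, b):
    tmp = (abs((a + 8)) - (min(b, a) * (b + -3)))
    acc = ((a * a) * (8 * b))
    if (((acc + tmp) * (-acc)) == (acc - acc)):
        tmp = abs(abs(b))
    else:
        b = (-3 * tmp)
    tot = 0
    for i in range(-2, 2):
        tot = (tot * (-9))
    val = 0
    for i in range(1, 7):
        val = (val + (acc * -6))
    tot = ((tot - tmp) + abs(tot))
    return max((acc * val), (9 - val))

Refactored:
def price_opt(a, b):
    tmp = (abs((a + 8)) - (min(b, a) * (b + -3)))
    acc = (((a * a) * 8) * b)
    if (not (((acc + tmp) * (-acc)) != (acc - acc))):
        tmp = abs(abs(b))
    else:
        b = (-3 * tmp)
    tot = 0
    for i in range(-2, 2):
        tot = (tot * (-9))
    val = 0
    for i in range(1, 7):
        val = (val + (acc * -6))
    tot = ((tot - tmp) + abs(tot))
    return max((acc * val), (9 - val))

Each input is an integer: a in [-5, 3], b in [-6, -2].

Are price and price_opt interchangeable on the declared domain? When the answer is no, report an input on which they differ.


Differences: boolean connective usage differs; comparison usage differs — yet all 45 inputs agree.
verdict: equivalent


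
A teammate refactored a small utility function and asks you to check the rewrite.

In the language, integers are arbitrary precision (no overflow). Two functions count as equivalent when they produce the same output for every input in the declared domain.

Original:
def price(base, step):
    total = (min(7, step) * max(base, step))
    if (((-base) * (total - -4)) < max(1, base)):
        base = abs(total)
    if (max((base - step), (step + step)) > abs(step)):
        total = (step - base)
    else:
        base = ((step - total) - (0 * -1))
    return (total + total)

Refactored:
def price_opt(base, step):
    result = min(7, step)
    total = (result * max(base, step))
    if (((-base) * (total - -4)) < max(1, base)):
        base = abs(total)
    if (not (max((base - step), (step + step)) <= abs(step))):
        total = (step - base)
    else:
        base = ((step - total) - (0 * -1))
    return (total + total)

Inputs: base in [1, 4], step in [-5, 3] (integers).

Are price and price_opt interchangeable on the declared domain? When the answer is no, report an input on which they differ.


The two are interchangeable: comparison usage differs; and local variable names differ; and statement counts differ; and boolean connective usage differs, and every declared input agrees.
As a probe, take base=1, step=3: price runs total=9, then (((-base) * (total - -4)) < max(1, base)) is true, then base=9, then (max((base - step), (step + step)) > abs(step)) is true, then total=-6, then returns -12; price_opt runs result=3, then total=9, then (((-base) * (total - -4)) < max(1, base)) is true, then base=9, then (not (max((base - step), (step + step)) <= abs(step))) is true, then total=-6, then returns -12; both end at -12.
Checked all 36 inputs in the declared domain: the outputs agree on every one.
verdict: equivalent


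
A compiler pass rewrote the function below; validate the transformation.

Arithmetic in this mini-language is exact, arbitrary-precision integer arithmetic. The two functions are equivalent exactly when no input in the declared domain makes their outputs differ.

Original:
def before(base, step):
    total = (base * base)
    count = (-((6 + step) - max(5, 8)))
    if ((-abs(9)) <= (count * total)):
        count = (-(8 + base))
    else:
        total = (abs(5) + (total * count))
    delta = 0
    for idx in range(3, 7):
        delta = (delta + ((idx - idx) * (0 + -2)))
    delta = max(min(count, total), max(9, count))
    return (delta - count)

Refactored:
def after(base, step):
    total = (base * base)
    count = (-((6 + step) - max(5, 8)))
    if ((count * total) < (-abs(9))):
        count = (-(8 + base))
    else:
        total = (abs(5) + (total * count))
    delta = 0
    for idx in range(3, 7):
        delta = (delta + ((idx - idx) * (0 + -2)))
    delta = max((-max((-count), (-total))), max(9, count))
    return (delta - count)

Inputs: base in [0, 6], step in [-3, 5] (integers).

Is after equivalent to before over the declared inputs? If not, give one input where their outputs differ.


These are not equivalent — on base=0, step=-3 the outputs split (17 vs 4).
before: total=0, then count=5, then ((-abs(9)) <= (count * total)) is true, then count=-8, then delta=0, then (idx=3), then delta=0, then (idx=4), then delta=0, then (idx=5), then delta=0, then (idx=6), then delta=0, then delta=9, then returns 17
after: total=0, then count=5, then ((count * total) < (-abs(9))) is false, then total=5, then delta=0, then (idx=3), then delta=0, then (idx=4), then delta=0, then (idx=5), then delta=0, then (idx=6), then delta=0, then delta=9, then returns 4
verdict: not equivalent; witness: base=0, step=-3


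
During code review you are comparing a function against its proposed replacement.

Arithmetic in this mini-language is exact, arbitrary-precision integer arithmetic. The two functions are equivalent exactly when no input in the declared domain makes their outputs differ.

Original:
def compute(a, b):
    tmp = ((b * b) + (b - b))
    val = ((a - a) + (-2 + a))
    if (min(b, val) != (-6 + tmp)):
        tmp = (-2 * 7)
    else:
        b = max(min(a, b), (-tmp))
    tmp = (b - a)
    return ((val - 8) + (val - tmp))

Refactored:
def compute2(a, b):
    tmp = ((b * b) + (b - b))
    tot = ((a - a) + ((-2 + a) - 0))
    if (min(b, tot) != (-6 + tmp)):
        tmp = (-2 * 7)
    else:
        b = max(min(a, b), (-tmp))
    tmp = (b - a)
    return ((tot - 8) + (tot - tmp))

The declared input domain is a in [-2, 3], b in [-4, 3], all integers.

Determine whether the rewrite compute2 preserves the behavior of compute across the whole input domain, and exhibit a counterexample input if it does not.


Changes here: arithmetic usage differs; local variable names differ; constant usage differs; the full 48-point sweep finds no disagreement.
verdict: equivalent


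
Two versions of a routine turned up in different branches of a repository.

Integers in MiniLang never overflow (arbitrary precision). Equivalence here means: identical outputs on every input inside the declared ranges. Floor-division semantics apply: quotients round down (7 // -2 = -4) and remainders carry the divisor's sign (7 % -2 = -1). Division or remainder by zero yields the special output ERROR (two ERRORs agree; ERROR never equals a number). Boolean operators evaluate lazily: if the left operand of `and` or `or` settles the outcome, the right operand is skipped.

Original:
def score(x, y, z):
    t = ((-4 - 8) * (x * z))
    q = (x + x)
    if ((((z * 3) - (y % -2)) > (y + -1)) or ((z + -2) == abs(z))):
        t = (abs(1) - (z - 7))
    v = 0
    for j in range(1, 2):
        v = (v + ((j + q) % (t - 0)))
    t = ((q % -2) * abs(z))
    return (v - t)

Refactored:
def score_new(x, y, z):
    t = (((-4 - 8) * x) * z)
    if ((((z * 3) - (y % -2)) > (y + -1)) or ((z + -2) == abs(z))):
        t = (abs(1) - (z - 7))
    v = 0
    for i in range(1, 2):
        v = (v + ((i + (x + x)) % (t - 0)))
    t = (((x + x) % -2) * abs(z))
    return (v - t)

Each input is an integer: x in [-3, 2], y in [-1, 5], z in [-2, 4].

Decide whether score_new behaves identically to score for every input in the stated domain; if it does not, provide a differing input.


Although arithmetic usage differs, plus statement counts differ, plus local variable names differ, 294/294 inputs agree.
verdict: equivalent


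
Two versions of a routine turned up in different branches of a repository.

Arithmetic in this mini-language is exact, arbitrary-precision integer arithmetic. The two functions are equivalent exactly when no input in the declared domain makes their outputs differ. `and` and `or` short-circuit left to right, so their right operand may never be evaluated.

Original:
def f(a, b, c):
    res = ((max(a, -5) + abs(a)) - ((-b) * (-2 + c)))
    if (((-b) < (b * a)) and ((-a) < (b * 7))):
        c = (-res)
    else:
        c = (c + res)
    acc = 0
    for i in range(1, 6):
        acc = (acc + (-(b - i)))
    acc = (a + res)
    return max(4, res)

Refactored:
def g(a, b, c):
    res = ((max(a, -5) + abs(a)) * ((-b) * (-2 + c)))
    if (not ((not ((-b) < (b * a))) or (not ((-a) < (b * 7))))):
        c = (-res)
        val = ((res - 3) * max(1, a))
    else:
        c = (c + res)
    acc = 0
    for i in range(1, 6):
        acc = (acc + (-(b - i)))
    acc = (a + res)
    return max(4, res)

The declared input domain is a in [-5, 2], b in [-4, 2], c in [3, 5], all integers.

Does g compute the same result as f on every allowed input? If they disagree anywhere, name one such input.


Not equivalent: a=-5, b=2, c=5 separates them (6 vs 4).
f: res becomes 6; next (((-b) < (b * a)) and ((-a) < (b * 7))) evaluates to false; next c becomes 11; next acc becomes 0; next at i=1:; next acc becomes -1; next at i=2:; next acc becomes -1; next at i=3:; next acc becomes 0; next at i=4:; next acc becomes 2; next at i=5:; next acc becomes 5; next acc becomes 1; next final value 6
g: res becomes 0; next (not ((not ((-b) < (b * a))) or (not ((-a) < (b * 7))))) evaluates to false; next c becomes 5; next acc becomes 0; next at i=1:; next acc becomes -1; next at i=2:; next acc becomes -1; next at i=3:; next acc becomes 0; next at i=4:; next acc becomes 2; next at i=5:; next acc becomes 5; next acc becomes -5; next final value 4
verdict: not equivalent; witness: a=-5, b=2, c=5


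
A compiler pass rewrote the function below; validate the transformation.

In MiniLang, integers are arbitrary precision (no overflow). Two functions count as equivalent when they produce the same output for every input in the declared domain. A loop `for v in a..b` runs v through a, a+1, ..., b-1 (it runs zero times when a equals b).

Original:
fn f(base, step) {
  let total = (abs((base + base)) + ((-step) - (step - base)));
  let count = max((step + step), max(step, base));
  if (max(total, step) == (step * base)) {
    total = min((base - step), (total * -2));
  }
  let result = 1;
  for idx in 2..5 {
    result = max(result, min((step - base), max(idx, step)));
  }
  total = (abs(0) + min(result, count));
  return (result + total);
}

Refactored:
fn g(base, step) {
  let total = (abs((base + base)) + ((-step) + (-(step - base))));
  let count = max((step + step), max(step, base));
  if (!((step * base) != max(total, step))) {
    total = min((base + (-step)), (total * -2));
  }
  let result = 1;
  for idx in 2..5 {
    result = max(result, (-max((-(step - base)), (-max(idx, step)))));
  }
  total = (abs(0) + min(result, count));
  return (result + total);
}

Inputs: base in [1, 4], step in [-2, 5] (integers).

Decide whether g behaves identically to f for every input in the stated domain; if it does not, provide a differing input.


The two versions differ — the changes include arithmetic usage differs, min/max/abs usage differs, boolean connective usage differs, comparison usage differs.
As a probe, take base=2, step=-2: f runs total=10, then count=2, then (max(total, step) == (step * base)) is false, then result=1, then (idx=2), then result=1, then (idx=3), then result=1, then (idx=4), then result=1, then total=1, then returns 2; g runs total=10, then count=2, then (!((step * base) != max(total, step))) is false, then result=1, then (idx=2), then result=1, then (idx=3), then result=1, then (idx=4), then result=1, then total=1, then returns 2; both end at 2.
Every one of the 32 inputs gives matching results.
verdict: equivalent


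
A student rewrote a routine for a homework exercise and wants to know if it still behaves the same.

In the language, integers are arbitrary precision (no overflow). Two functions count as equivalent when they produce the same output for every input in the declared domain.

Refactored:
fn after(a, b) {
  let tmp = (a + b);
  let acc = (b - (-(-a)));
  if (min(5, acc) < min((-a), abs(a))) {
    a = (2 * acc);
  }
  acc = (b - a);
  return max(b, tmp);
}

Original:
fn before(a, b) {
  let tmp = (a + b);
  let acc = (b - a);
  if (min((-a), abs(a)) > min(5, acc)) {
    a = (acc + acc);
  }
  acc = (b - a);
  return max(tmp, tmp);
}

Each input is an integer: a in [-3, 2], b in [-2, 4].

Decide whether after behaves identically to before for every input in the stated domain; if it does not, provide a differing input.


The rewrite breaks on a=-3, b=-2, where the results are -5 and -2.
before: tmp=-5, then acc=1, then (min((-a), abs(a)) > min(5, acc)) is true, then a=2, then acc=-4, then returns -5
after: tmp=-5, then acc=1, then (min(5, acc) < min((-a), abs(a))) is true, then a=2, then acc=-4, then returns -2
verdict: not equivalent; witness: a=-3, b=-2
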